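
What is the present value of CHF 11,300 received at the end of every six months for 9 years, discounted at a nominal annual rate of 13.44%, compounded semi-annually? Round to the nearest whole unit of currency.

Periodic rate i = 0.1344/2 = 0.0672; n = 9 × 2 = 18 periods.
PV = PMT · [1 − (1+i)^(−n)] / i = 11300 · 10.265588 = 116,001.1402

CHF 116,001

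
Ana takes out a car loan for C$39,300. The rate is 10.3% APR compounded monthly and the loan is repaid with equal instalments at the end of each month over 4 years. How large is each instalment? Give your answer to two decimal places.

C$1,002.42

With 12 periods per year: i = 0.00858333, n = 48.
PMT = 39300 / ( [1 − (1+0.00858333)^(−48)] / 0.00858333 ) = 39300 / 39.205079 = 1,002.4211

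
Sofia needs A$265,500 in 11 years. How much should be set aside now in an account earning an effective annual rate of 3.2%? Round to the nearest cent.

A$187,753.42

PV = 265,500 / (1 + 0.032)^11 = 265,500 / 1.414089 = 187,753.4194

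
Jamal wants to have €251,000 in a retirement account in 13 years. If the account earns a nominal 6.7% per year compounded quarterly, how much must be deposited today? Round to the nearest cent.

Periodic rate i = 0.067/4 = 0.01675; n = 13 × 4 = 52 periods.
PV = FV·(1+i)^(−n) = 251,000 × 0.421563 = 105,812.3368

€105,812.34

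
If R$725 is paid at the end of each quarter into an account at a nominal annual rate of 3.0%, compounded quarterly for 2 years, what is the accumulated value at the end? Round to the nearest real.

i = 0.03/4 = 0.0075 per quarter; n = 2·4 = 8.
FV = 725 × [(1+0.0075)^8 − 1] / 0.0075 = 725 × 8.213180 = 5,954.5553

R$5,955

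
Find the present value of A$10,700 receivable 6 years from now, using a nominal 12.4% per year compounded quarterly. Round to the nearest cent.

Periodic rate i = 0.124/4 = 0.031; n = 6 × 4 = 24 periods.
PV = FV·(1+i)^(−n) = 10,700 × 0.480609 = 5,142.5179

A$5,142.52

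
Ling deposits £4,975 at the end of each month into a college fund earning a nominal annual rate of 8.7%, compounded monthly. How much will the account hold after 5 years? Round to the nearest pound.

£372,295

i = 0.087/12 = 0.00725 per month; n = 5·12 = 60.
FV = PMT · [(1+i)^n − 1] / i = 4975 · 74.833167 = 372,295.0040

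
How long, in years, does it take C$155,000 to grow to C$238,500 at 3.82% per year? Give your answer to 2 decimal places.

(1+i)^n = 238500/155000 = 1.53871, so n = ln 1.53871 / ln 1.0382 = 11.4954 years

11.50 years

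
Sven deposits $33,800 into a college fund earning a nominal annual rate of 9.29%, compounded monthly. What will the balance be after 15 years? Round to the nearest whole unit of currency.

i = 0.0929/12 = 0.00774167 per month; n = 15·12 = 180.
FV = PV·(1+i)^n = 33,800 × 4.007364 = 135,448.9037

$135,449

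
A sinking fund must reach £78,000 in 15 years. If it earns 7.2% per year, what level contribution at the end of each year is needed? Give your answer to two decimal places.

£3,056.48

FV-annuity factor = 25.519555; PMT = 78000 / 25.519555 = 3,056.4797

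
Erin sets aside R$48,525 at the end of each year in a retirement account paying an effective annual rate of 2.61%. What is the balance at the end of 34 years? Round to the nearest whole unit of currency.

R$2,605,321

FV = PMT · [(1+i)^n − 1] / i = 48525 · 53.690282 = 2,605,320.9239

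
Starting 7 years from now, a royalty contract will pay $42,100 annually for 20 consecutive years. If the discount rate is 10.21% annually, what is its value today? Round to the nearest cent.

$197,183.44

PV at t=6 (ordinary 20-year annuity): 42100 × a(20|0.1021) = 42100 × 8.392945 = 353,342.9759
PV₀ = 353,342.9759 / (1+0.1021)^6 = 353,342.9759 / 1.791951 = 197,183.4442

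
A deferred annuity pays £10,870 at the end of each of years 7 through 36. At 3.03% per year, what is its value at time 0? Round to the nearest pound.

£177,431

PV at t=6 (ordinary 30-year annuity): 10870 × a(30|0.0303) = 10870 × 19.524651 = 212,232.9556
Discount back 6 years: 212,232.9556 × (1+0.0303)^(−6) = 212,232.9556 × 0.836022 = 177,431.4588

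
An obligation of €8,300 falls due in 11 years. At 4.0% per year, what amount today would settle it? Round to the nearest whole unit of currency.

PV = 8,300 / (1 + 0.04)^11 = 8,300 / 1.539454 = 5,391.5217

€5,392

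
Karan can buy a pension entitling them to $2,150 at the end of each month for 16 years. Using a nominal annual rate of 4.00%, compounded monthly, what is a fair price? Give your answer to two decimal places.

With 12 periods per year: i = 0.00333333, n = 192.
PV = 2150 × [1 − (1+0.00333333)^(−192)] / 0.00333333 = 2150 × 141.643824 = 304,534.2208

$304,534.22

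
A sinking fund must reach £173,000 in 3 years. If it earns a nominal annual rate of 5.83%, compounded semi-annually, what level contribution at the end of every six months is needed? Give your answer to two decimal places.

Periodic rate i = 0.0583/2 = 0.02915; n = 3 × 2 = 6 periods.
FV-annuity factor = 6.454620; PMT = 173000 / 6.454620 = 26,802.5059

£26,802.51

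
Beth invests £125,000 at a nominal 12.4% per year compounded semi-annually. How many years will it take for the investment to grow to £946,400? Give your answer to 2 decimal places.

Periodic rate i = 0.124/2 = 0.062.
(1+i)^n = 946400/125000 = 7.57120, so n = ln 7.57120 / ln 1.062 = 33.6529 half-years
= 33.6529/2 years

16.83 years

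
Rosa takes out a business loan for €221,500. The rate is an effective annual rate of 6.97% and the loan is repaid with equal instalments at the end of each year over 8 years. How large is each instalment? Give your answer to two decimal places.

€37,051.00

PMT = 221500 / ( [1 − (1+0.0697)^(−8)] / 0.0697 ) = 221500 / 5.978247 = 37,050.9959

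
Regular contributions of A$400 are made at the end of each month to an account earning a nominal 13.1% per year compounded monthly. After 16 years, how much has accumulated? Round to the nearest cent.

A$258,016.91

Periodic rate i = 0.131/12 = 0.0109167; n = 16 × 12 = 192 periods.
Accumulation factor s(192|0.0109167) = 645.042265; FV = 400 × 645.042265 = 258,016.9059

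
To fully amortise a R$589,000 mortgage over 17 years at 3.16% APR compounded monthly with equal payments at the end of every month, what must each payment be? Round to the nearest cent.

R$3,735.58

i = 0.0316/12 = 0.00263333 per month; n = 17·12 = 204.
PMT = 589000 / ( [1 − (1+0.00263333)^(−204)] / 0.00263333 ) = 589000 / 157.672786 = 3,735.5844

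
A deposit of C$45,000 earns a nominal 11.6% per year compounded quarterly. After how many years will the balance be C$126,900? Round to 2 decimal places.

Periodic rate i = 0.116/4 = 0.029.
n = ln(126900/45000) / ln(1+0.029) = ln(2.82000) / 0.028587 = 36.2654 quarters
= 36.2654/4 years

9.07 years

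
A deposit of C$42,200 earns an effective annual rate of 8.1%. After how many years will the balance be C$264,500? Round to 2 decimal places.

23.57 years

n = ln(264500/42200) / ln(1+0.081) = ln(6.26777) / 0.077887 = 23.5653 years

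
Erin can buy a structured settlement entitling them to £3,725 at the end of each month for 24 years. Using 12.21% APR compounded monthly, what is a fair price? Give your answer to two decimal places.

With 12 periods per year: i = 0.010175, n = 288.
PV = PMT · [1 − (1+i)^(−n)] / i = 3725 · 92.956073 = 346,261.3730

£346,261.37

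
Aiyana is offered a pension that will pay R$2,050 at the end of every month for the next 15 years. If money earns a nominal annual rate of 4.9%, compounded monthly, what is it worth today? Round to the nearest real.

R$260,949

i = 0.049/12 = 0.00408333 per month; n = 15·12 = 180.
Annuity factor a(180|0.00408333) = 127.292179; PV = 2050 × 127.292179 = 260,948.9675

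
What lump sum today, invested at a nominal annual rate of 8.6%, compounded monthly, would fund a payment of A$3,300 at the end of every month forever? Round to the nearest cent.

A$460,465.12

Periodic rate i = 0.086/12 = 0.00716667.
PV = PMT / i = 3300 / 0.00716667 = 460,465.1163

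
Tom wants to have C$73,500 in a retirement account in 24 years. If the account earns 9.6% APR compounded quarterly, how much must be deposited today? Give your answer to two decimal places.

i = 0.096/4 = 0.024 per quarter; n = 24·4 = 96.
Discount factor = (1+0.024)^(−96) = 0.102613; PV = 73,500 × 0.102613 = 7,542.0864

C$7,542.09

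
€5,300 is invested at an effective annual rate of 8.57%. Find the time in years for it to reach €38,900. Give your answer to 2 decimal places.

(1+i)^n = 38900/5300 = 7.33962, so n = ln 7.33962 / ln 1.0857 = 24.2419 years

24.24 years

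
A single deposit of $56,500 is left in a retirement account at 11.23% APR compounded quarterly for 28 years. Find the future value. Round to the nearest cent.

i = 0.1123/4 = 0.028075 per quarter; n = 28·4 = 112.
56,500 × (1+0.028075)^112 = 56,500 × 22.221707 = 1,255,526.4605

$1,255,526.46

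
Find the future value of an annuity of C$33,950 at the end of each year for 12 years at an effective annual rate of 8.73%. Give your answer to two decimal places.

C$672,851.14

FV = 33950 × [(1+0.0873)^12 − 1] / 0.0873 = 33950 × 19.818885 = 672,851.1405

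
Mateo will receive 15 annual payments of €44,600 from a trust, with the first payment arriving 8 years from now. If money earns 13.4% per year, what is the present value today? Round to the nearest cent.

PV at t=7 (ordinary 15-year annuity): 44600 × a(15|0.134) = 44600 × 6.331070 = 282,365.7120
Discount back 7 years: 282,365.7120 × (1+0.134)^(−7) = 282,365.7120 × 0.414676 = 117,090.2078

€117,090.21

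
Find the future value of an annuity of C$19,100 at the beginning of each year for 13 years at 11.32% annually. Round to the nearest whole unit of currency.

C$569,374

Accumulation factor s(13|0.1132) × (1+i) = 29.810157; FV = 19100 × 29.810157 = 569,374.0068
(annuity-due: payments at period start, so ×(1+i).)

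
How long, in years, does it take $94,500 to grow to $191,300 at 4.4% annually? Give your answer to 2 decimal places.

16.38 years

(1+i)^n = 191300/94500 = 2.02434, so n = ln 2.02434 / ln 1.044 = 16.3783 years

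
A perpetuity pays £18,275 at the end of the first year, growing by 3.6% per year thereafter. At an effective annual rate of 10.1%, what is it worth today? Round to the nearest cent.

£281,153.85

PV = PMT / (i − g) = 18275 / (0.101 − 0.036) = 18275 / 0.065000 = 281,153.8462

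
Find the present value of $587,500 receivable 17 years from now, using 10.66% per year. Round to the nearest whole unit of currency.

PV = FV·(1+i)^(−n) = 587,500 × 0.178714 = 104,994.5003

$104,995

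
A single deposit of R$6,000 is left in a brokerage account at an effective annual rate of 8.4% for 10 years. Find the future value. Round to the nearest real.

R$13,441

FV = 6,000 × (1 + 0.084)^10 = 13,441.3866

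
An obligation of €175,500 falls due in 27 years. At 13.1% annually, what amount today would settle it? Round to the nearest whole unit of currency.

PV = 175,500 / (1 + 0.131)^27 = 175,500 / 27.764530 = 6,321.0145

€6,321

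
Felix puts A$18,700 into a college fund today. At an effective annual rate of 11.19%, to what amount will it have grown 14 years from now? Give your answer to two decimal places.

FV = PV·(1+i)^n = 18,700 × 4.414893 = 82,558.5069

A$82,558.51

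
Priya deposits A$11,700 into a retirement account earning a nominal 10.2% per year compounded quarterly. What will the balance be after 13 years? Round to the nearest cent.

A$43,335.16

With 4 periods per year: i = 0.0255, n = 52.
11,700 × (1+0.0255)^52 = 11,700 × 3.703860 = 43,335.1622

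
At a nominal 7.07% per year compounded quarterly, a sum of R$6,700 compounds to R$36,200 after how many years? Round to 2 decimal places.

24.07 years

Periodic rate i = 0.0707/4 = 0.017675.
(1+i)^n = 36200/6700 = 5.40299, so n = ln 5.40299 / ln 1.01768 = 96.2838 quarters
= 96.2838/4 years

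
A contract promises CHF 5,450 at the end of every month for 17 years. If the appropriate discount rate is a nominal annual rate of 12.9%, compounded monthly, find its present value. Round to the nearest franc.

CHF 449,742

With 12 periods per year: i = 0.01075, n = 204.
PV = PMT · [1 − (1+i)^(−n)] / i = 5450 · 82.521388 = 449,741.5663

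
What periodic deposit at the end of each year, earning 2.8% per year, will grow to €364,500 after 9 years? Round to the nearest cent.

€36,172.55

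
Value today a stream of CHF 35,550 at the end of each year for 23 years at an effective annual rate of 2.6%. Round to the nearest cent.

PV = PMT · [1 − (1+i)^(−n)] / i = 35550 · 17.148893 = 609,643.1571

CHF 609,643.16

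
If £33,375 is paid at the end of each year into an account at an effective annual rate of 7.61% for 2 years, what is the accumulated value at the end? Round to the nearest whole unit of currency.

Accumulation factor s(2|0.0761) = 2.076100; FV = 33375 × 2.076100 = 69,289.8375

£69,290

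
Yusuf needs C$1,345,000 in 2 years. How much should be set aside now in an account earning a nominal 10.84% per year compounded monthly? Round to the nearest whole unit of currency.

Periodic rate i = 0.1084/12 = 0.00903333; n = 2 × 12 = 24 periods.
Discount factor = (1+0.00903333)^(−24) = 0.805875; PV = 1,345,000 × 0.805875 = 1,083,901.8656

C$1,083,902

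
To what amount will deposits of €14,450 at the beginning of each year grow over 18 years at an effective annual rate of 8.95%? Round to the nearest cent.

FV = PMT · [(1+i)^n − 1] / i × (1+i) = 14450 · 44.776907 = 647,026.2998
Payments are at the start of each period, so multiply by (1+i).

€647,026.30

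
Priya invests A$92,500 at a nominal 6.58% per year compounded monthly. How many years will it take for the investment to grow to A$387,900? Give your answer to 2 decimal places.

Periodic rate i = 0.0658/12 = 0.00548333.
(1+i)^n = 387900/92500 = 4.19351, so n = ln 4.19351 / ln 1.00548 = 262.1518 months
= 262.1518/12 years

21.85 years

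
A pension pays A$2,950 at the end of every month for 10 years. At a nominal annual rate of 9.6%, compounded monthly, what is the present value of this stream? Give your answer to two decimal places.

i = 0.096/12 = 0.008 per month; n = 10·12 = 120.
Annuity factor a(120|0.008) = 76.955225; PV = 2950 × 76.955225 = 227,017.9151

A$227,017.92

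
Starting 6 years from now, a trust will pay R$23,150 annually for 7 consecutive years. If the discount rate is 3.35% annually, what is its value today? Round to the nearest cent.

PV at t=5 (ordinary 7-year annuity): 23150 × a(7|0.0335) = 23150 × 6.148919 = 142,347.4781
PV₀ = 142,347.4781 / (1+0.0335)^5 = 142,347.4781 / 1.179105 = 120,725.0441

R$120,725.04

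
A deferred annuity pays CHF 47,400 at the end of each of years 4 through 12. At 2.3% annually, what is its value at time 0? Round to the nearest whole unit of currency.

PV at t=3 (ordinary 9-year annuity): 47400 × a(9|0.023) = 47400 × 8.046604 = 381,409.0330
Discount back 3 years: 381,409.0330 × (1+0.023)^(−3) = 381,409.0330 × 0.934056 = 356,257.5470

CHF 356,258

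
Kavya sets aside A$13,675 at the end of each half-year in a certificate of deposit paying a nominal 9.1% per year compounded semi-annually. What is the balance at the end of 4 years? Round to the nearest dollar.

With 2 periods per year: i = 0.0455, n = 8.
FV = PMT · [(1+i)^n − 1] / i = 13675 · 9.396773 = 128,500.8747

A$128,501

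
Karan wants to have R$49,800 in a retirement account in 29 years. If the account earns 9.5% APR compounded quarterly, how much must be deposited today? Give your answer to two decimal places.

With 4 periods per year: i = 0.02375, n = 116.
PV = 49,800 / (1 + 0.02375)^116 = 49,800 / 15.222785 = 3,271.4119

R$3,271.41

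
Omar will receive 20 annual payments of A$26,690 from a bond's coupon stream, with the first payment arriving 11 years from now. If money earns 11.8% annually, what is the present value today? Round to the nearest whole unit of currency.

Value one period before first payment (t=10): 26690 × [1 − (1+0.118)^(−20)] / 0.118 = 26690 × 7.564072 = 201,885.0854
PV₀ = 201,885.0854 / (1+0.118)^10 = 201,885.0854 / 3.050830 = 66,173.8192

A$66,174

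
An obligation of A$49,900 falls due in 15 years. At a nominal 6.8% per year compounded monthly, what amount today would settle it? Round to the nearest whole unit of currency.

A$18,046

Periodic rate i = 0.068/12 = 0.00566667; n = 15 × 12 = 180 periods.
PV = FV·(1+i)^(−n) = 49,900 × 0.361635 = 18,045.5683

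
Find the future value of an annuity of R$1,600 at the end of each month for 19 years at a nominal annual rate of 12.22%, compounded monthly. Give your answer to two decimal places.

R$1,425,860.37

i = 0.1222/12 = 0.0101833 per month; n = 19·12 = 228.
Accumulation factor s(228|0.0101833) = 891.162732; FV = 1600 × 891.162732 = 1,425,860.3704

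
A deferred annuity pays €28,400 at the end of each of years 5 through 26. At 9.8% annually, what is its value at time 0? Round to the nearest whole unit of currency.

Value one period before first payment (t=4): 28400 × [1 − (1+0.098)^(−22)] / 0.098 = 28400 × 8.899346 = 252,741.4333
PV₀ = 252,741.4333 / (1+0.098)^4 = 252,741.4333 / 1.453481 = 173,886.9875

€173,887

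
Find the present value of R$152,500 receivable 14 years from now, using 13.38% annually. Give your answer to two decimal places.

R$26,288.12

PV = FV·(1+i)^(−n) = 152,500 × 0.172381 = 26,288.1187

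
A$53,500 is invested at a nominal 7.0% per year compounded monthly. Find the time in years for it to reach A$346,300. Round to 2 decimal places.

Periodic rate i = 0.07/12 = 0.00583333.
(1+i)^n = 346300/53500 = 6.47290, so n = ln 6.47290 / ln 1.00583 = 321.0970 months
= 321.0970/12 years

26.76 years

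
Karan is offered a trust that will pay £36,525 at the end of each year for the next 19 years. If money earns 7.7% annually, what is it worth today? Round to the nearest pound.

£358,473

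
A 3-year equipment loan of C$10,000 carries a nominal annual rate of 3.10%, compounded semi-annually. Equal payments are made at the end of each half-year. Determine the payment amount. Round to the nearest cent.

C$1,758.24

Periodic rate i = 0.031/2 = 0.0155; n = 3 × 2 = 6 periods.
PMT = 10000 / ( [1 − (1+0.0155)^(−6)] / 0.0155 ) = 10000 / 5.687499 = 1,758.2421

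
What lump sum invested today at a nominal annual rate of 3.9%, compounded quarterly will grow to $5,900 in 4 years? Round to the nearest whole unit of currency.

Periodic rate i = 0.039/4 = 0.00975; n = 4 × 4 = 16 periods.
PV = FV·(1+i)^(−n) = 5,900 × 0.856206 = 5,051.6147

$5,052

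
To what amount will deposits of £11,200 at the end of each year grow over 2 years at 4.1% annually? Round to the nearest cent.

Accumulation factor s(2|0.041) = 2.041000; FV = 11200 × 2.041000 = 22,859.2000

£22,859.20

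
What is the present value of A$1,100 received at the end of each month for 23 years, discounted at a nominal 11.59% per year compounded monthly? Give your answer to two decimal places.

i = 0.1159/12 = 0.00965833 per month; n = 23·12 = 276.
PV = 1100 × [1 − (1+0.00965833)^(−276)] / 0.00965833 = 1100 × 96.243730 = 105,868.1030

A$105,868.10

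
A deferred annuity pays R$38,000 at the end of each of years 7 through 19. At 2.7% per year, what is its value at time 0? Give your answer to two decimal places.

Value one period before first payment (t=6): 38000 × [1 − (1+0.027)^(−13)] / 0.027 = 38000 × 10.841912 = 411,992.6714
Discount back 6 years: 411,992.6714 × (1+0.027)^(−6) = 411,992.6714 × 0.852270 = 351,129.1048

R$351,129.10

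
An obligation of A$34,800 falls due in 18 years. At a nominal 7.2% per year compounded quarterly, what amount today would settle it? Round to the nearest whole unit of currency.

A$9,633

Periodic rate i = 0.072/4 = 0.018; n = 18 × 4 = 72 periods.
PV = FV·(1+i)^(−n) = 34,800 × 0.276796 = 9,632.5047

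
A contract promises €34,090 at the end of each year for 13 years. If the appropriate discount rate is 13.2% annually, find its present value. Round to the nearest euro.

€206,729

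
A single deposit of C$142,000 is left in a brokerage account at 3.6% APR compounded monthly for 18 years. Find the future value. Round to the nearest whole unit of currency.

Periodic rate i = 0.036/12 = 0.003; n = 18 × 12 = 216 periods.
FV = PV·(1+i)^n = 142,000 × 1.909860 = 271,200.1196

C$271,200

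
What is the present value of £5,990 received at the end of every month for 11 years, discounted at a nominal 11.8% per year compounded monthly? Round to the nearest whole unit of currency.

With 12 periods per year: i = 0.00983333, n = 132.
PV = 5990 × [1 − (1+0.00983333)^(−132)] / 0.00983333 = 5990 × 73.747699 = 441,748.7153

£441,749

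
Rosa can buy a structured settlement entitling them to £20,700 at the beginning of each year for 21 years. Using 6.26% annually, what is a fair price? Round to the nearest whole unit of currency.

£253,196

PV = 20700 × [1 − (1+0.0626)^(−21)] / 0.0626 × (1+i) = 20700 × 12.231700 = 253,196.1818
Payments are at the start of each period, so multiply by (1+i).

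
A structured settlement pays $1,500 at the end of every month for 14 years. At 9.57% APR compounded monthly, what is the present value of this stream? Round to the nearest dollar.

With 12 periods per year: i = 0.007975, n = 168.
Annuity factor a(168|0.007975) = 92.376987; PV = 1500 × 92.376987 = 138,565.4801

$138,565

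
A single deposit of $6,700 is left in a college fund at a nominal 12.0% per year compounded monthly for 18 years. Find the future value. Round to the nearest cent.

$57,476.66

Periodic rate i = 0.12/12 = 0.01; n = 18 × 12 = 216 periods.
FV = 6,700 × (1 + 0.01)^216 = 57,476.6622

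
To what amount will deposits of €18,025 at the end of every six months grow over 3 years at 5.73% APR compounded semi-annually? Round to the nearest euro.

€116,199

With 2 periods per year: i = 0.02865, n = 6.
FV = 18025 × [(1+0.02865)^6 − 1] / 0.02865 = 18025 × 6.446523 = 116,198.5818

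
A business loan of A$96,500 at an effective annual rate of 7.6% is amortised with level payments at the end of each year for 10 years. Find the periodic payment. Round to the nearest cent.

A$14,122.95

Annuity-PV factor = 6.832849; PMT = 96500 / 6.832849 = 14,122.9530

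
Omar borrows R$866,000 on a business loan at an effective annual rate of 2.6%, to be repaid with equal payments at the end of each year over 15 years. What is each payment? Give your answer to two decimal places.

R$70,459.30

PMT = 866000 / ( [1 − (1+0.026)^(−15)] / 0.026 ) = 866000 / 12.290784 = 70,459.2961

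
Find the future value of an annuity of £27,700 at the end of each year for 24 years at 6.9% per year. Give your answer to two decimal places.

£1,589,662.33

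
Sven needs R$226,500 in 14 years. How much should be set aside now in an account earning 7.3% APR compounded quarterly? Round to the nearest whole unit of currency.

i = 0.073/4 = 0.01825 per quarter; n = 14·4 = 56.
Discount factor = (1+0.01825)^(−56) = 0.363206; PV = 226,500 × 0.363206 = 82,266.0710

R$82,266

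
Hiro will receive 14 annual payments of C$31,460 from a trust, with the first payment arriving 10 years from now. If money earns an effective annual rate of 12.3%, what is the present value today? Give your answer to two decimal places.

Value one period before first payment (t=9): 31460 × [1 − (1+0.123)^(−14)] / 0.123 = 31460 × 6.527654 = 205,359.9989
PV₀ = 205,359.9989 / (1+0.123)^9 = 205,359.9989 / 2.840651 = 72,293.2995

C$72,293.30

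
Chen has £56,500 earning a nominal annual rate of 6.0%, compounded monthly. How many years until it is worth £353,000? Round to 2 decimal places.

30.61 years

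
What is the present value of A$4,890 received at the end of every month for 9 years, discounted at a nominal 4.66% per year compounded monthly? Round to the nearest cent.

A$430,686.80

With 12 periods per year: i = 0.00388333, n = 108.
PV = PMT · [1 − (1+i)^(−n)] / i = 4890 · 88.075010 = 430,686.7981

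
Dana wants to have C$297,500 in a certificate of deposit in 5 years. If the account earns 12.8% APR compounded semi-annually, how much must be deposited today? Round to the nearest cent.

i = 0.128/2 = 0.064 per half-year; n = 5·2 = 10.
Discount factor = (1+0.064)^(−10) = 0.537754; PV = 297,500 × 0.537754 = 159,981.8411

C$159,981.84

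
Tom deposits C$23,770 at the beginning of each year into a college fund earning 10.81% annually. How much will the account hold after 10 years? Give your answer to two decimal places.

C$436,439.78

FV = PMT · [(1+i)^n − 1] / i × (1+i) = 23770 · 18.360950 = 436,439.7815
(Beginning-of-period payments → annuity-due factor ×(1+i).)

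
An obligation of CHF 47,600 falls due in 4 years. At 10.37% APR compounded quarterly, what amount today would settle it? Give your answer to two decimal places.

CHF 31,605.10

With 4 periods per year: i = 0.025925, n = 16.
PV = FV·(1+i)^(−n) = 47,600 × 0.663973 = 31,605.0983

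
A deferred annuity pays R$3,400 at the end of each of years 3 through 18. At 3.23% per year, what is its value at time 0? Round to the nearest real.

R$39,381

Value one period before first payment (t=2): 3400 × [1 − (1+0.0323)^(−16)] / 0.0323 = 3400 × 12.343055 = 41,966.3867
PV₀ = 41,966.3867 / (1+0.0323)^2 = 41,966.3867 / 1.065643 = 39,381.2705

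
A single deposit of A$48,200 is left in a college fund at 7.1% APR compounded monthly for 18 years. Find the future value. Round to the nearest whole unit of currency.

Periodic rate i = 0.071/12 = 0.00591667; n = 18 × 12 = 216 periods.
FV = 48,200 × (1 + 0.00591667)^216 = 172,361.3453

A$172,361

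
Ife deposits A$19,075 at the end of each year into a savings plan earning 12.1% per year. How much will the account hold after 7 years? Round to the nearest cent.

A$193,041.40

FV = PMT · [(1+i)^n − 1] / i = 19075 · 10.120126 = 193,041.4010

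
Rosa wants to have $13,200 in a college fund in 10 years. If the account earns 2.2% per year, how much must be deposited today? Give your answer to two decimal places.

$10,618.54

PV = FV·(1+i)^(−n) = 13,200 × 0.804435 = 10,618.5441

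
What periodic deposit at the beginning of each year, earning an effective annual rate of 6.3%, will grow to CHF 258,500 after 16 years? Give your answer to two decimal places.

CHF 9,241.02

FV-annuity factor × (1+i) = 27.973112; PMT = 258500 / 27.973112 = 9,241.0170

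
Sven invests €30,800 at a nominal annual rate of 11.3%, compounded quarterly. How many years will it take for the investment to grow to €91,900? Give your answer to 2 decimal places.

9.81 years

Periodic rate i = 0.113/4 = 0.02825.
n = ln(91900/30800) / ln(1+0.02825) = ln(2.98377) / 0.027858 = 39.2409 quarters
= 39.2409/4 years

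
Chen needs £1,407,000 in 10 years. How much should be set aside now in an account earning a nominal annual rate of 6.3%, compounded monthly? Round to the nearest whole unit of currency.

£750,593

Periodic rate i = 0.063/12 = 0.00525; n = 10 × 12 = 120 periods.
PV = 1,407,000 / (1 + 0.00525)^120 = 1,407,000 / 1.874519 = 750,592.6104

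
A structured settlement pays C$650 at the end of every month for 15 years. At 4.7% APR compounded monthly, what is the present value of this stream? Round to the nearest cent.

Periodic rate i = 0.047/12 = 0.00391667; n = 15 × 12 = 180 periods.
PV = PMT · [1 − (1+i)^(−n)] / i = 650 · 128.989929 = 83,843.4537

C$83,843.45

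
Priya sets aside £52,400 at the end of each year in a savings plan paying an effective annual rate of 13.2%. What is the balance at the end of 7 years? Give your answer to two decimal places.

£548,575.61

Accumulation factor s(7|0.132) = 10.469000; FV = 52400 × 10.469000 = 548,575.6107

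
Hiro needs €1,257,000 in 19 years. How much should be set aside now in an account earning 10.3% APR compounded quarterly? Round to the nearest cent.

€182,045.24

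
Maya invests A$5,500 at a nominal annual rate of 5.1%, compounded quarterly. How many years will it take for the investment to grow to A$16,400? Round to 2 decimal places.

21.56 years

Periodic rate i = 0.051/4 = 0.01275.
n = ln(16400/5500) / ln(1+0.01275) = ln(2.98182) / 0.012669 = 86.2340 quarters
= 86.2340/4 years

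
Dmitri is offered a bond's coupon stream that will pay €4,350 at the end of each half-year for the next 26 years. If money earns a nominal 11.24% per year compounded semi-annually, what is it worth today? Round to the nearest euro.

With 2 periods per year: i = 0.0562, n = 52.
PV = PMT · [1 − (1+i)^(−n)] / i = 4350 · 16.757348 = 72,894.4617

€72,894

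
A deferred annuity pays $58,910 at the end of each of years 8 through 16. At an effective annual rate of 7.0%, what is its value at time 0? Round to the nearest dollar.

$239,019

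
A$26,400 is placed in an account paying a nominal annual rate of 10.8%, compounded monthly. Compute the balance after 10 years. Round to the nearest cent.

With 12 periods per year: i = 0.009, n = 120.
FV = 26,400 × (1 + 0.009)^120 = 77,364.8834

A$77,364.88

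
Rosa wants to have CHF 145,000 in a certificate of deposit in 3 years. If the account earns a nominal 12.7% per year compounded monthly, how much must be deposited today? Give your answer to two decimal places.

With 12 periods per year: i = 0.0105833, n = 36.
Discount factor = (1+0.0105833)^(−36) = 0.684547; PV = 145,000 × 0.684547 = 99,259.3136

CHF 99,259.31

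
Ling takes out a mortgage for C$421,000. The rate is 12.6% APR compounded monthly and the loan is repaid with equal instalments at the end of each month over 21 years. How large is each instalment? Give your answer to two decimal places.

C$4,763.06

Periodic rate i = 0.126/12 = 0.0105; n = 21 × 12 = 252 periods.
Annuity-PV factor = 88.388599; PMT = 421000 / 88.388599 = 4,763.0577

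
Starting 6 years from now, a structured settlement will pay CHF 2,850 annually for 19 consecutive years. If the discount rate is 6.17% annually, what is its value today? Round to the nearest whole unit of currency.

PV at t=5 (ordinary 19-year annuity): 2850 × a(19|0.0617) = 2850 × 11.011322 = 31,382.2673
Discount back 5 years: 31,382.2673 × (1+0.0617)^(−5) = 31,382.2673 × 0.741295 = 23,263.5094

CHF 23,264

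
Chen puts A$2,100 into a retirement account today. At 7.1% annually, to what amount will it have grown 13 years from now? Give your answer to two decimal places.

FV = 2,100 × (1 + 0.071)^13 = 5,122.5053

A$5,122.51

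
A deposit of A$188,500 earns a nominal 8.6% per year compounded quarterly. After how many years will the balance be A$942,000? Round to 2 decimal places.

Periodic rate i = 0.086/4 = 0.0215.
(1+i)^n = 942000/188500 = 4.99735, so n = ln 4.99735 / ln 1.0215 = 75.6345 quarters
= 75.6345/4 years

18.91 years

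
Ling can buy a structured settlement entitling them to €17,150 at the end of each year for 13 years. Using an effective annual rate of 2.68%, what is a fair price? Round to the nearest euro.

Annuity factor a(13|0.0268) = 10.855919; PV = 17150 × 10.855919 = 186,179.0170

€186,179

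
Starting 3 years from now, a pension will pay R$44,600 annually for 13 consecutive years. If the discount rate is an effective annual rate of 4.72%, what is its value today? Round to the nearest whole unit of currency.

R$388,560

PV at t=2 (ordinary 13-year annuity): 44600 × a(13|0.0472) = 44600 × 9.553949 = 426,106.1077
Discount back 2 years: 426,106.1077 × (1+0.0472)^(−2) = 426,106.1077 × 0.911886 = 388,560.3595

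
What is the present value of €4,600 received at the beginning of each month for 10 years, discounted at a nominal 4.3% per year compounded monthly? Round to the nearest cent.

€449,612.08

Periodic rate i = 0.043/12 = 0.00358333; n = 10 × 12 = 120 periods.
PV = PMT · [1 − (1+i)^(−n)] / i × (1+i) = 4600 · 97.741757 = 449,612.0800
Payments are at the start of each period, so multiply by (1+i).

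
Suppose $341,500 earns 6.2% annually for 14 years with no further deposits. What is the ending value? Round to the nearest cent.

$792,745.79

341,500 × (1+0.062)^14 = 341,500 × 2.321364 = 792,745.7866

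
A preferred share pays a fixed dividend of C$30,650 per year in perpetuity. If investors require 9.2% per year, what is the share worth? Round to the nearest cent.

C$333,152.17

PV = PMT / i = 30650 / 0.092 = 333,152.1739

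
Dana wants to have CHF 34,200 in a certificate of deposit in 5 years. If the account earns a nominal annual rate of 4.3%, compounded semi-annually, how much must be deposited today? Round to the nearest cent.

CHF 27,646.64

Periodic rate i = 0.043/2 = 0.0215; n = 5 × 2 = 10 periods.
PV = FV·(1+i)^(−n) = 34,200 × 0.808381 = 27,646.6425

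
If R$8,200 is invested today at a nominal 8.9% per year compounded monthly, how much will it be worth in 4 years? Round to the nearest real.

R$11,691

i = 0.089/12 = 0.00741667 per month; n = 4·12 = 48.
FV = 8,200 × (1 + 0.00741667)^48 = 11,691.0136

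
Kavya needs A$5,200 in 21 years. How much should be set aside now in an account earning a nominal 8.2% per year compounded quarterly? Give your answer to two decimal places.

A$945.61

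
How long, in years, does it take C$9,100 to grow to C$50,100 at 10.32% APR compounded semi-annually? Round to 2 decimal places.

Periodic rate i = 0.1032/2 = 0.0516.
(1+i)^n = 50100/9100 = 5.50549, so n = ln 5.50549 / ln 1.0516 = 33.9028 half-years
= 33.9028/2 years

16.95 years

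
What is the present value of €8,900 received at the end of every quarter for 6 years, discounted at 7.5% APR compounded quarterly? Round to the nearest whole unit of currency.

€170,742

With 4 periods per year: i = 0.01875, n = 24.
PV = 8900 × [1 − (1+0.01875)^(−24)] / 0.01875 = 8900 × 19.184505 = 170,742.0955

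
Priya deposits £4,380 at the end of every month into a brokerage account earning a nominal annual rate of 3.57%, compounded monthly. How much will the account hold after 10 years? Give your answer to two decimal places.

£630,541.41

With 12 periods per year: i = 0.002975, n = 120.
FV = PMT · [(1+i)^n − 1] / i = 4380 · 143.959227 = 630,541.4147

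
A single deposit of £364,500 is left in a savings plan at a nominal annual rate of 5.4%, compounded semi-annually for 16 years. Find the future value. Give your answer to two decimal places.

£854,971.68

i = 0.054/2 = 0.027 per half-year; n = 16·2 = 32.
FV = PV·(1+i)^n = 364,500 × 2.345601 = 854,971.6767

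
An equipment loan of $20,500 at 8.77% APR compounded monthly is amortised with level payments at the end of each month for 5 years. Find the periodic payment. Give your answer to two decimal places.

$423.26

With 12 periods per year: i = 0.00730833, n = 60.
Annuity-PV factor = 48.433405; PMT = 20500 / 48.433405 = 423.2616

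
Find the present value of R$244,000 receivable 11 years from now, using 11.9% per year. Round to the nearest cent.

R$70,836.79

PV = FV·(1+i)^(−n) = 244,000 × 0.290315 = 70,836.7903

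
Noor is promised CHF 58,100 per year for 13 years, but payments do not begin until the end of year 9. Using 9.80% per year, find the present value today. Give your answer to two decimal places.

PV at t=8 (ordinary 13-year annuity): 58100 × a(13|0.098) = 58100 × 7.177562 = 417,016.3492
PV₀ = 417,016.3492 / (1+0.098)^8 = 417,016.3492 / 2.112607 = 197,394.1879

CHF 197,394.19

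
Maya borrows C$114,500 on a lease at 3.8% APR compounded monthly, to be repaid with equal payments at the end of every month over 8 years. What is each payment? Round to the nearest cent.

C$1,385.04

Periodic rate i = 0.038/12 = 0.00316667; n = 8 × 12 = 96 periods.
Annuity-PV factor = 82.668833; PMT = 114500 / 82.668833 = 1,385.0443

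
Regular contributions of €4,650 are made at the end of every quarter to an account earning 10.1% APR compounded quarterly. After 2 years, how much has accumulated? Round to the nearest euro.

€40,659

With 4 periods per year: i = 0.02525, n = 8.
FV = PMT · [(1+i)^n − 1] / i = 4650 · 8.743853 = 40,658.9185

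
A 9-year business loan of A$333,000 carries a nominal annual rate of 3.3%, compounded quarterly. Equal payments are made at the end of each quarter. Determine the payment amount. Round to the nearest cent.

Periodic rate i = 0.033/4 = 0.00825; n = 9 × 4 = 36 periods.
Annuity-PV factor = 31.036375; PMT = 333000 / 31.036375 = 10,729.3460

A$10,729.35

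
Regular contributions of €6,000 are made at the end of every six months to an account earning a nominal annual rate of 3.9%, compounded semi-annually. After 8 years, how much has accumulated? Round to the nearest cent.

€111,402.54

i = 0.039/2 = 0.0195 per half-year; n = 8·2 = 16.
FV = 6000 × [(1+0.0195)^16 − 1] / 0.0195 = 6000 × 18.567090 = 111,402.5392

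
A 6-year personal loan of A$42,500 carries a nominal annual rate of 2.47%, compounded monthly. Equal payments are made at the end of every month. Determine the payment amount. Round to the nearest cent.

A$635.70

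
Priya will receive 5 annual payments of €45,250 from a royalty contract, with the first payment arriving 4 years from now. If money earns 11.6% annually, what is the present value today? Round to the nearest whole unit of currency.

€118,528

PV at t=3 (ordinary 5-year annuity): 45250 × a(5|0.116) = 45250 × 3.640785 = 164,745.5161
Discount back 3 years: 164,745.5161 × (1+0.116)^(−3) = 164,745.5161 × 0.719461 = 118,528.0172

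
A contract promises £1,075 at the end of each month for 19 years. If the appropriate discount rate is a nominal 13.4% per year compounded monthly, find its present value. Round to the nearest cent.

£88,614.47

i = 0.134/12 = 0.0111667 per month; n = 19·12 = 228.
Annuity factor a(228|0.0111667) = 82.432063; PV = 1075 × 82.432063 = 88,614.4682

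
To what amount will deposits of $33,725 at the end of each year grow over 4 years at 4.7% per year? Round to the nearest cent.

FV = PMT · [(1+i)^n − 1] / i = 33725 · 4.290940 = 144,711.9455

$144,711.95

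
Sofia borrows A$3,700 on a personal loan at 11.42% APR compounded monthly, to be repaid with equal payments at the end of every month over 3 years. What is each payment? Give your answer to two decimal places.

A$121.87

i = 0.1142/12 = 0.00951667 per month; n = 3·12 = 36.
PMT = 3700 / ( [1 − (1+0.00951667)^(−36)] / 0.00951667 ) = 3700 / 30.360096 = 121.8705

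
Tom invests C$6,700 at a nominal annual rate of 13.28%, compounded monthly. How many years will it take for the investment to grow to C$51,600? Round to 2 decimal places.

Periodic rate i = 0.1328/12 = 0.0110667.
(1+i)^n = 51600/6700 = 7.70149, so n = ln 7.70149 / ln 1.01107 = 185.4840 months
= 185.4840/12 years

15.46 years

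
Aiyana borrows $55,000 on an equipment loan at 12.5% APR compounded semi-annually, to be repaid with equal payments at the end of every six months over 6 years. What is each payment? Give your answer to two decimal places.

$6,650.45

i = 0.125/2 = 0.0625 per half-year; n = 6·2 = 12.
PMT = 55000 / ( [1 − (1+0.0625)^(−12)] / 0.0625 ) = 55000 / 8.270121 = 6,650.4472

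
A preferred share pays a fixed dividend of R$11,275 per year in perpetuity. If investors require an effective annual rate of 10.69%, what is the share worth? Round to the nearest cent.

PV = PMT / i = 11275 / 0.1069 = 105,472.4041

R$105,472.40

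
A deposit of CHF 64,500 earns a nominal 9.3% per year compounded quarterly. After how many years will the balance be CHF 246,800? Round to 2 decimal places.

14.60 years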